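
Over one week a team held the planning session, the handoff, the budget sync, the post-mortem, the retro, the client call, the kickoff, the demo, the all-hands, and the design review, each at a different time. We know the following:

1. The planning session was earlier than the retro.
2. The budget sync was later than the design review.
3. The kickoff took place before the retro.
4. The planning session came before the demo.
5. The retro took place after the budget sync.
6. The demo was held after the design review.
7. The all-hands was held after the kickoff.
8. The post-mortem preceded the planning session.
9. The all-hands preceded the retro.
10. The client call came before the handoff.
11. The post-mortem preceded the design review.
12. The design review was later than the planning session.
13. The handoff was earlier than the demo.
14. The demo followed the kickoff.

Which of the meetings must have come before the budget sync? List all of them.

Directly stated before the budget sync: the design review.
The planning session reaches the budget sync via the planning session → the design review → the budget sync.
The post-mortem reaches the budget sync via the post-mortem → the design review → the budget sync.
No chain forces the client call (or any of the others) ahead of the budget sync.

the design review, the planning session, the post-mortem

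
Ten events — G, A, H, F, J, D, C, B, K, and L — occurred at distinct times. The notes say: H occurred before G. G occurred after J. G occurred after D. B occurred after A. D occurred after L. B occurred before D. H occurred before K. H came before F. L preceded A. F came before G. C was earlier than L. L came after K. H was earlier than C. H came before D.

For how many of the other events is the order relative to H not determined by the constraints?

Forced after H: A, B, C, D, F, G, K, and L.
That leaves J with no forced order relative to H — 1.

1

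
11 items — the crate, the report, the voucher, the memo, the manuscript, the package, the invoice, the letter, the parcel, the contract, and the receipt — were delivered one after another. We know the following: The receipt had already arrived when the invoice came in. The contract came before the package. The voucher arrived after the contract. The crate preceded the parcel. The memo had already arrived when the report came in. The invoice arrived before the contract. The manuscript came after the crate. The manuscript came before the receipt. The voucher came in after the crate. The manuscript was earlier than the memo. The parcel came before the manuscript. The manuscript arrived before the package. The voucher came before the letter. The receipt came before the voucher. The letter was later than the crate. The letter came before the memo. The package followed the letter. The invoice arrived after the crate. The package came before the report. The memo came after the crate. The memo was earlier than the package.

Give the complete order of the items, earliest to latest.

The constraints fix every adjacent pair, so only one ordering works:
the crate → the parcel → the manuscript → the receipt → the invoice → the contract → the voucher → the letter → the memo → the package → the report.

the crate, the parcel, the manuscript, the receipt, the invoice, the contract, the voucher, the letter, the memo, the package, the report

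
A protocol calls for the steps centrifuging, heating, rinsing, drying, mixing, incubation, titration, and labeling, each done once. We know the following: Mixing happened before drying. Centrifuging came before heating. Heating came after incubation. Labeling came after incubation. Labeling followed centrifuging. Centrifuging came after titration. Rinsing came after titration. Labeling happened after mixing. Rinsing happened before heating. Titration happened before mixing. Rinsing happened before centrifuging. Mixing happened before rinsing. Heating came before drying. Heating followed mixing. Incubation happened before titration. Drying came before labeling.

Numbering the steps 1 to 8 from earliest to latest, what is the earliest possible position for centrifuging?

5

Incubation, mixing, rinsing, and titration must all come before centrifuging — 4 forced predecessors.
Nothing else is forced ahead of centrifuging, so its earliest slot is position 4 + 1 = 5.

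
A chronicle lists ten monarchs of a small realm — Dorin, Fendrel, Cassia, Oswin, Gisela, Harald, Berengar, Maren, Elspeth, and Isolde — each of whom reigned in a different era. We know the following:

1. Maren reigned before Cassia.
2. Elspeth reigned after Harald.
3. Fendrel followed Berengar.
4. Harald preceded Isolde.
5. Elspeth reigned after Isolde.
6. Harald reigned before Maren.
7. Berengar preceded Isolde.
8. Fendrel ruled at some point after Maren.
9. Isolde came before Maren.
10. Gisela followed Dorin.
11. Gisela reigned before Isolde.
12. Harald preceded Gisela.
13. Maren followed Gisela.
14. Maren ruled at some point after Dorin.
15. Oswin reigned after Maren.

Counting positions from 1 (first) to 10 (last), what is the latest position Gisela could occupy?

4

Gisela must come before Cassia, Elspeth, Fendrel, Isolde, Maren, and Oswin — 6 rulers forced after them.
Everything else can be placed before Gisela in some valid order, so Gisela can sit as late as position 10 − 6 = 4.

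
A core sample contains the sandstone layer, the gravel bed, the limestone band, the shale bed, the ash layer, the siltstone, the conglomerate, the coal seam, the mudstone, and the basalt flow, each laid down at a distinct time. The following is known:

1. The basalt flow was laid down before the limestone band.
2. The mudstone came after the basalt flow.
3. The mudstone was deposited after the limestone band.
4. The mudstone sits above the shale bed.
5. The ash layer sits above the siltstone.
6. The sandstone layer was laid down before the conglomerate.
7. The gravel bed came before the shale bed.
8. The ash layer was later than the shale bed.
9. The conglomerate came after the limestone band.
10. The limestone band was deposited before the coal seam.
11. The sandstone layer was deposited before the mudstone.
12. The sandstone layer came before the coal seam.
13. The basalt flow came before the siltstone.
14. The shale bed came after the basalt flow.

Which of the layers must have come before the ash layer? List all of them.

Directly stated before the ash layer: the shale bed and the siltstone.
The basalt flow reaches the ash layer via the basalt flow → the siltstone → the ash layer.
The gravel bed reaches the ash layer via the gravel bed → the shale bed → the ash layer.
No chain forces the conglomerate (or any of the others) ahead of the ash layer.

the basalt flow, the gravel bed, the shale bed, the siltstone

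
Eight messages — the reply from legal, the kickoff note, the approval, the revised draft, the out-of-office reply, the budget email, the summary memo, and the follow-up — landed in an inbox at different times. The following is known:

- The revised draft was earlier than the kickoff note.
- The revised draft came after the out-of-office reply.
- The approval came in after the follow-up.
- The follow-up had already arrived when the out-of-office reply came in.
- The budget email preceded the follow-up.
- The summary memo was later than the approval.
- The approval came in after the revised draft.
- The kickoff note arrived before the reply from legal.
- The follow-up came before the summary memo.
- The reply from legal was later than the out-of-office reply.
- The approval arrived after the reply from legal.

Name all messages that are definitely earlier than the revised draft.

the budget email, the follow-up, the out-of-office reply

Directly stated before the revised draft: the out-of-office reply.
The budget email reaches the revised draft via the budget email → the follow-up → the out-of-office reply → the revised draft.
The follow-up reaches the revised draft via the follow-up → the out-of-office reply → the revised draft.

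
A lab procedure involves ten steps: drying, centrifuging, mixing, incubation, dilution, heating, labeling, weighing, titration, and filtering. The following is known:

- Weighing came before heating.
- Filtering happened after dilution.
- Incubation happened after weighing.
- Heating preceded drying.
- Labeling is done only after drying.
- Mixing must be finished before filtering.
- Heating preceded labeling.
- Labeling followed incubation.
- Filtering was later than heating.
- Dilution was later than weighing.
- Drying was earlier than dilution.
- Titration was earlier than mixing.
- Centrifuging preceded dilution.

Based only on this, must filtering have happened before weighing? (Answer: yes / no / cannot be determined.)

no

Tracing the constraints gives weighing → heating → filtering, so weighing must come before filtering.
That means filtering cannot be before weighing.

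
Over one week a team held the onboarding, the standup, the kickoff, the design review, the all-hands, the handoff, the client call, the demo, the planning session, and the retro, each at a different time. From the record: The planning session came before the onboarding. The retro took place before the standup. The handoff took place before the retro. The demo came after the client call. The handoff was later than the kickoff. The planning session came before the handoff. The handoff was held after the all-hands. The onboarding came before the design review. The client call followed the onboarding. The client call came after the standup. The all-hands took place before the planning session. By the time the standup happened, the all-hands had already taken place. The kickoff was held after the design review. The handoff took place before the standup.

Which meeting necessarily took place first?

the all-hands

The all-hands has a chain of constraints placing it before every other meeting, so the all-hands must be first.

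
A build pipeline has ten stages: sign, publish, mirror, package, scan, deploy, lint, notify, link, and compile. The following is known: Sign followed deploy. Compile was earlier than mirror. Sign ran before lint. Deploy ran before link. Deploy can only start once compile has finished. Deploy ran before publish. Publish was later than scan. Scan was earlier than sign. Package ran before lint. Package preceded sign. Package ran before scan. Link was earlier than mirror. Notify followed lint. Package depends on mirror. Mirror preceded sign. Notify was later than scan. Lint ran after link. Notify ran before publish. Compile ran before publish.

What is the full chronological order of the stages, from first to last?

The constraints fix every adjacent pair, so only one ordering works:
compile → deploy → link → mirror → package → scan → sign → lint → notify → publish.

compile, deploy, link, mirror, package, scan, sign, lint, notify, publish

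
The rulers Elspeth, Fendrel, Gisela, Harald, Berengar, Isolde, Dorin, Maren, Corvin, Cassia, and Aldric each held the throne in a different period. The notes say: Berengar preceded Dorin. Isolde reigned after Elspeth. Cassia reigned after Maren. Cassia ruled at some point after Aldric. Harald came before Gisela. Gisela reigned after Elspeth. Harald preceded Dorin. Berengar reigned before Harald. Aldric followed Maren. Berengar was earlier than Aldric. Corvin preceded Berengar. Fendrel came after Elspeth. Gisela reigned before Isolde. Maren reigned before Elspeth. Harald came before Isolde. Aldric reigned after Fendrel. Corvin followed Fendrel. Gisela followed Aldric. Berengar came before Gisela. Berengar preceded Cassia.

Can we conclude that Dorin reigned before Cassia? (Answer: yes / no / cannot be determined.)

No chain of stated constraints runs from Dorin to Cassia, and none runs from Cassia to Dorin either.
So the relative order of Dorin and Cassia is not fixed by the given facts.

cannot be determined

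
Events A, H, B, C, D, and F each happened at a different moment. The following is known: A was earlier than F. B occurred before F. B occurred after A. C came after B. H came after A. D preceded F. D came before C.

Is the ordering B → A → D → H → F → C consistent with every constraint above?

The constraints require A before B, but in the proposed sequence B appears ahead of A. That one violation is enough.

no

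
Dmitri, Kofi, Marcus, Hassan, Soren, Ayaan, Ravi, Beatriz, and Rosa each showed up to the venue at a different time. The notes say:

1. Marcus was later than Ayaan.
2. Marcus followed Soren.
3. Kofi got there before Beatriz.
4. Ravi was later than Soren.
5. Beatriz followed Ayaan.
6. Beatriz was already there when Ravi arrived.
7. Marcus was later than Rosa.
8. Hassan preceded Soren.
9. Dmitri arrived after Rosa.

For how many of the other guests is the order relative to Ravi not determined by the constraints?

Forced before Ravi: Ayaan, Beatriz, Hassan, Kofi, and Soren.
That leaves Dmitri, Marcus, and Rosa with no forced order relative to Ravi — 3.

3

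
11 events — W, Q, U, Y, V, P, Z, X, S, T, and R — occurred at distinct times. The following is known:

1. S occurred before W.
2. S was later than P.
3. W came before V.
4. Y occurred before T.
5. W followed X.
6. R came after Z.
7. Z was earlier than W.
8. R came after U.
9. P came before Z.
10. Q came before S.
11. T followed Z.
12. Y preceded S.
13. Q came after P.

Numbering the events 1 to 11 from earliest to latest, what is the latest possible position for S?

9

S must come before V and W — 2 events forced after it.
Everything else can be placed before S in some valid order, so S can sit as late as position 11 − 2 = 9.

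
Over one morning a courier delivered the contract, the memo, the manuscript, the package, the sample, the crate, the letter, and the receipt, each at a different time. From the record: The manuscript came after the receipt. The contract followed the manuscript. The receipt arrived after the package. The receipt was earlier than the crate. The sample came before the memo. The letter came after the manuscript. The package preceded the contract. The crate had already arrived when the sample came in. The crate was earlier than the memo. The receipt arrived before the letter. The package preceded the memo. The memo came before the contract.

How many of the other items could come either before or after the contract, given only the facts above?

Forced before the contract: the crate, the manuscript, the memo, the package, the receipt, and the sample.
That leaves the letter with no forced order relative to the contract — 1.

1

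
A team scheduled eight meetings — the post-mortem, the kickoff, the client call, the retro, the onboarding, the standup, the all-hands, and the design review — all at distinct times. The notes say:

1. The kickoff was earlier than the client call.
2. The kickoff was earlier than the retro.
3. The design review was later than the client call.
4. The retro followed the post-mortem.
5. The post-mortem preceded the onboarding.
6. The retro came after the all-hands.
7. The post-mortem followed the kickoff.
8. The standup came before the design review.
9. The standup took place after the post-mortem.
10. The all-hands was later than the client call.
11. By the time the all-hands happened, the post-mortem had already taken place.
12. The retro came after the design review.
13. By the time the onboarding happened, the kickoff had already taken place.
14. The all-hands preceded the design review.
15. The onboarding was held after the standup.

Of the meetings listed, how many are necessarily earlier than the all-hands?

Directly stated before the all-hands: the client call and the post-mortem.
The kickoff reaches the all-hands via the kickoff → the client call → the all-hands.
That's the client call, the kickoff, and the post-mortem — 3 in all.

3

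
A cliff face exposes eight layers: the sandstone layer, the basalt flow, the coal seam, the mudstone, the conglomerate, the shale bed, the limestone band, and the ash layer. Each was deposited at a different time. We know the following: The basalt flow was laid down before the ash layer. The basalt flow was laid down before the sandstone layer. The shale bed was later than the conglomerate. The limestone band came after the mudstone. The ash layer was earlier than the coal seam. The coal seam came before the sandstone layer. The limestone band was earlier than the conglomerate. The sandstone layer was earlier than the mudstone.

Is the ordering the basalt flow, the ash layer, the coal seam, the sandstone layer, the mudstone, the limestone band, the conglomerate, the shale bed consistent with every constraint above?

Check each stated constraint against the proposed order — e.g. the sandstone layer is ahead of the mudstone; the basalt flow is ahead of the sandstone layer. Every pair is in the required order; nothing is violated.

yes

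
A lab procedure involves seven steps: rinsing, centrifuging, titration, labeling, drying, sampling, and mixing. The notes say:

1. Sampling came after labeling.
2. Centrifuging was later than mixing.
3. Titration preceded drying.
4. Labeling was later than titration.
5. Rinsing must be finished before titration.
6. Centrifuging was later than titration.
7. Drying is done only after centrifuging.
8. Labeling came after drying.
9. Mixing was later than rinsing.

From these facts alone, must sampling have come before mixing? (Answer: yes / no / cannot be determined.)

no

Tracing the constraints gives mixing → centrifuging → drying → labeling → sampling, so mixing must come before sampling.
That means sampling cannot be before mixing.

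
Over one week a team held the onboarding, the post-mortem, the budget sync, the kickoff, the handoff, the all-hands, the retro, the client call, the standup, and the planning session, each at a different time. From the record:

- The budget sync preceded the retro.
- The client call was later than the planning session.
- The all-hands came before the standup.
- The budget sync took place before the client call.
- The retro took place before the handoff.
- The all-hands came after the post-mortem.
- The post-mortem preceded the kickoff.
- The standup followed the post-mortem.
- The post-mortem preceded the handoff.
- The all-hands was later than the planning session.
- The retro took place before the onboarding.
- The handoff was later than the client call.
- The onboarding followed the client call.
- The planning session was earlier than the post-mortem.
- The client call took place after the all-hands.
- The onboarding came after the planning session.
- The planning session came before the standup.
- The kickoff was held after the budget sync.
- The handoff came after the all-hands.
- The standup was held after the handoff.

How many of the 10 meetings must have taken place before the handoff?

6

Directly stated before the handoff: the all-hands, the client call, the post-mortem, and the retro.
The budget sync reaches the handoff via the budget sync → the retro → the handoff.
The planning session reaches the handoff via the planning session → the post-mortem → the handoff.
That's the all-hands, the budget sync, the client call, the planning session, the post-mortem, and the retro — 6 in all.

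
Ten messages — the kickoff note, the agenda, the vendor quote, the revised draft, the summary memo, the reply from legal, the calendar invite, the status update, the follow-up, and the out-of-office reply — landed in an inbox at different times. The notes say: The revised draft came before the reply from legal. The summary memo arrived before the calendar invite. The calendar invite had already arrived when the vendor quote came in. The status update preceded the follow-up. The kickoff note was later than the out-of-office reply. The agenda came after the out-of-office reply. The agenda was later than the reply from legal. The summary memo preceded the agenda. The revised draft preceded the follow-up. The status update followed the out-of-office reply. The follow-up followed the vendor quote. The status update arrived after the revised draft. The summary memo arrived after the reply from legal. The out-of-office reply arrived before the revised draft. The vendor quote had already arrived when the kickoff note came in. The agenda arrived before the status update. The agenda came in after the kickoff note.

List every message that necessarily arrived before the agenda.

the calendar invite, the kickoff note, the out-of-office reply, the reply from legal, the revised draft, the summary memo, the vendor quote

Directly stated before the agenda: the kickoff note, the out-of-office reply, the reply from legal, and the summary memo.
The calendar invite reaches the agenda via the calendar invite → the vendor quote → the kickoff note → the agenda.
The revised draft reaches the agenda via the revised draft → the reply from legal → the agenda.
The vendor quote reaches the agenda via the vendor quote → the kickoff note → the agenda.
No chain forces the status update (or any of the others) ahead of the agenda.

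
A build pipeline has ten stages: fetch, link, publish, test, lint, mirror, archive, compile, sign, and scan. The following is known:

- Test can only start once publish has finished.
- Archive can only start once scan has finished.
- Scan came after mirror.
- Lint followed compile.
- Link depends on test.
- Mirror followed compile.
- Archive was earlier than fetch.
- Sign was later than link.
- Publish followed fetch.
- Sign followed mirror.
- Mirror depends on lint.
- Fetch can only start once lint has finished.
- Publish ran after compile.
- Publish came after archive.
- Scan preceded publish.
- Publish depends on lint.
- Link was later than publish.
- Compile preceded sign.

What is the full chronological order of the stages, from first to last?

The constraints fix every adjacent pair, so only one ordering works:
compile → lint → mirror → scan → archive → fetch → publish → test → link → sign.

compile, lint, mirror, scan, archive, fetch, publish, test, link, sign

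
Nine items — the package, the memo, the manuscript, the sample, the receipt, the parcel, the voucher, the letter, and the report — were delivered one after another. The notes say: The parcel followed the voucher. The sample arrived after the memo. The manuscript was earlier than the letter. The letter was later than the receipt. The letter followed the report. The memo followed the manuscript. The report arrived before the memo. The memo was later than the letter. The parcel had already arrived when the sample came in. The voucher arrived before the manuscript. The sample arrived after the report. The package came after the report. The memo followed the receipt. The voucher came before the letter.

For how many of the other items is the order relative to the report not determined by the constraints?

4

Forced after the report: the letter, the memo, the package, and the sample.
That leaves the manuscript, the parcel, the receipt, and the voucher with no forced order relative to the report — 4.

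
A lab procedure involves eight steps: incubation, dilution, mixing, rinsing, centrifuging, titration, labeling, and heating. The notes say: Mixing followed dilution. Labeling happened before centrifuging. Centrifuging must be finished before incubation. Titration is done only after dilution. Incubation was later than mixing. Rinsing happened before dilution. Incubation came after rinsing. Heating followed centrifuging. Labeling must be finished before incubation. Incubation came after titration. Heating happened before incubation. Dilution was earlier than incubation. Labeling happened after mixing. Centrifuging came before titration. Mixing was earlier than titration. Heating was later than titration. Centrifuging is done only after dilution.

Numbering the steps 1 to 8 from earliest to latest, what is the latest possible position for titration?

Titration must come before heating and incubation — 2 steps forced after it.
Everything else can be placed before titration in some valid order, so titration can sit as late as position 8 − 2 = 6.

6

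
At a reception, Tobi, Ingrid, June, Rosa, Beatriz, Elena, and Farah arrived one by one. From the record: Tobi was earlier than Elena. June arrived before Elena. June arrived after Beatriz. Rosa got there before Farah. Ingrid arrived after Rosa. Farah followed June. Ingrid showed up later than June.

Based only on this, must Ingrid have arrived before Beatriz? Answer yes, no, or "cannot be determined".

no

Tracing the constraints gives Beatriz → June → Ingrid, so Beatriz must come before Ingrid.
That means Ingrid cannot be before Beatriz.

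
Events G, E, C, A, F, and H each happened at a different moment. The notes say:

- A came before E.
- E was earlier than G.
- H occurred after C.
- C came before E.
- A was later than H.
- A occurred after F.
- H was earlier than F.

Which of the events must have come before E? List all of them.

Directly stated before E: A and C.
F reaches E via F → A → E.
H reaches E via H → A → E.
No chain forces G ahead of E.

A, C, F, H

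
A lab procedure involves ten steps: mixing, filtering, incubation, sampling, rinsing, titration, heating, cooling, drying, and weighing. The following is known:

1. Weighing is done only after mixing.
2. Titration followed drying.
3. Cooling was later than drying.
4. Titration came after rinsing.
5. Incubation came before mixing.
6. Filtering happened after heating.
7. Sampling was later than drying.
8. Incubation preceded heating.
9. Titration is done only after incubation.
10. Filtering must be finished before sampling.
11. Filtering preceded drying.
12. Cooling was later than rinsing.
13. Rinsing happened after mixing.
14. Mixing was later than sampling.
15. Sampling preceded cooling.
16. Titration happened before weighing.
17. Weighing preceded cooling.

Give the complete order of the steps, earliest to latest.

The constraints fix every adjacent pair, so only one ordering works:
incubation → heating → filtering → drying → sampling → mixing → rinsing → titration → weighing → cooling.

incubation, heating, filtering, drying, sampling, mixing, rinsing, titration, weighing, cooling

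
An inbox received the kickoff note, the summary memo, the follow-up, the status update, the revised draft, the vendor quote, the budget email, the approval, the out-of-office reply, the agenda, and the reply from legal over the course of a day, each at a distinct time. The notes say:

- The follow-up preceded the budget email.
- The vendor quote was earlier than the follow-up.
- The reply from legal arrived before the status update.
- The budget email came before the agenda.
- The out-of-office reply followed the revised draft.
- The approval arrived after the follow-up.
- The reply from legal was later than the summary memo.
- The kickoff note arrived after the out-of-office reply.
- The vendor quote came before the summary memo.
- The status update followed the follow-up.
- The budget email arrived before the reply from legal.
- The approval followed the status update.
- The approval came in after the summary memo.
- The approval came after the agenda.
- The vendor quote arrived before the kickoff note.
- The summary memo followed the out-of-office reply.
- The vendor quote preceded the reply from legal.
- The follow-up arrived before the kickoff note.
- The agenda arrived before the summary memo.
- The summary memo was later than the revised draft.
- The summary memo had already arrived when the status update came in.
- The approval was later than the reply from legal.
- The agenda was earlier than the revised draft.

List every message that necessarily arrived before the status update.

Directly stated before the status update: the follow-up, the reply from legal, and the summary memo.
The agenda reaches the status update via the agenda → the summary memo → the status update.
The budget email reaches the status update via the budget email → the reply from legal → the status update.
The out-of-office reply reaches the status update via the out-of-office reply → the summary memo → the status update.
Likewise the revised draft and the vendor quote each reach the status update by chaining the stated constraints.
No chain forces the kickoff note (or any of the others) ahead of the status update.

the agenda, the budget email, the follow-up, the out-of-office reply, the reply from legal, the revised draft, the summary memo, the vendor quote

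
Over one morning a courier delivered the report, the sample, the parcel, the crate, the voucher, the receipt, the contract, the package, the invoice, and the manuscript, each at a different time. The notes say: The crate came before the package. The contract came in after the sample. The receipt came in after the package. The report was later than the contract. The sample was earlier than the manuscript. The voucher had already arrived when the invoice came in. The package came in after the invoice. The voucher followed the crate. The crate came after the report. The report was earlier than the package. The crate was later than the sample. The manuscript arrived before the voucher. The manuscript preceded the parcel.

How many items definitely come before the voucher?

Directly stated before the voucher: the crate and the manuscript.
The contract reaches the voucher via the contract → the report → the crate → the voucher.
The report reaches the voucher via the report → the crate → the voucher.
The sample reaches the voucher via the sample → the manuscript → the voucher.
No chain forces the receipt (or any of the others) ahead of the voucher.
That's the contract, the crate, the manuscript, the report, and the sample — 5 in all.

5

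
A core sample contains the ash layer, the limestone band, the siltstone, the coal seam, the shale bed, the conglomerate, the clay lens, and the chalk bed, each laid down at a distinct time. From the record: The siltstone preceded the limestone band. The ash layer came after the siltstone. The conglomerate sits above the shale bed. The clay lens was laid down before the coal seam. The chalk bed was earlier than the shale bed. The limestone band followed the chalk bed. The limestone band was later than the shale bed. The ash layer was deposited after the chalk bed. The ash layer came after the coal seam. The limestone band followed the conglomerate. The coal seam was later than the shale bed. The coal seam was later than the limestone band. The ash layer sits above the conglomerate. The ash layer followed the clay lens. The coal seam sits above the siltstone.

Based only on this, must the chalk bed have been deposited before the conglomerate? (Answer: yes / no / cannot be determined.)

yes

Chain the constraints: the chalk bed → the shale bed → the conglomerate. Each link is directly stated, so the chalk bed comes before the conglomerate.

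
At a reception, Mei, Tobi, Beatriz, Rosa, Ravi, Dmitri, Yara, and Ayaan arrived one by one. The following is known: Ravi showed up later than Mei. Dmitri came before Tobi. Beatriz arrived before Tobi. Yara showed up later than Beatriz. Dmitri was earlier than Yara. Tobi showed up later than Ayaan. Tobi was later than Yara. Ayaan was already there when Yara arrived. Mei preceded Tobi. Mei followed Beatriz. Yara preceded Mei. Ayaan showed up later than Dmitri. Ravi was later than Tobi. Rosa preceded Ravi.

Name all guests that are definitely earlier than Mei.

Ayaan, Beatriz, Dmitri, Yara

Directly stated before Mei: Beatriz and Yara.
Ayaan reaches Mei via Ayaan → Yara → Mei.
Dmitri reaches Mei via Dmitri → Yara → Mei.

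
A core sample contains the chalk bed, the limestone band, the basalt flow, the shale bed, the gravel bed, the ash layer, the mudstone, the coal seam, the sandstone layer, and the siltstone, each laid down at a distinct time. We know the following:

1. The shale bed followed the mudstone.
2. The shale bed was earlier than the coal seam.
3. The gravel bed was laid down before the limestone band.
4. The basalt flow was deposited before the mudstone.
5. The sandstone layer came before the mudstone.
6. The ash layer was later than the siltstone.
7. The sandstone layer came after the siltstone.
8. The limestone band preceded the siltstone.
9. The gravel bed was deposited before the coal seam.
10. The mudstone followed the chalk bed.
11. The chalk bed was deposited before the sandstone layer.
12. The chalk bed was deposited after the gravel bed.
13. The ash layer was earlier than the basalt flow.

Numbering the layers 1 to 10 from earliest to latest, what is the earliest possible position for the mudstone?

8

The ash layer, the basalt flow, the chalk bed, the gravel bed, the limestone band, the sandstone layer, and the siltstone must all come before the mudstone — 7 forced predecessors.
Nothing else is forced ahead of the mudstone, so its earliest slot is position 7 + 1 = 8.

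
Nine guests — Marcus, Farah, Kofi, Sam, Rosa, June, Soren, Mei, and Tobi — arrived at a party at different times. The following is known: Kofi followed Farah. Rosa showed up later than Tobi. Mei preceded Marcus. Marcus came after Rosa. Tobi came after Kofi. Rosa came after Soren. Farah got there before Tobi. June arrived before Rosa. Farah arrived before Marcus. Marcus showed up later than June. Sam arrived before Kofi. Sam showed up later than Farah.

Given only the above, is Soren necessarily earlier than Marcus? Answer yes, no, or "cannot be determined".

Chain the constraints: Soren → Rosa → Marcus. Each link is directly stated, so Soren comes before Marcus.

yes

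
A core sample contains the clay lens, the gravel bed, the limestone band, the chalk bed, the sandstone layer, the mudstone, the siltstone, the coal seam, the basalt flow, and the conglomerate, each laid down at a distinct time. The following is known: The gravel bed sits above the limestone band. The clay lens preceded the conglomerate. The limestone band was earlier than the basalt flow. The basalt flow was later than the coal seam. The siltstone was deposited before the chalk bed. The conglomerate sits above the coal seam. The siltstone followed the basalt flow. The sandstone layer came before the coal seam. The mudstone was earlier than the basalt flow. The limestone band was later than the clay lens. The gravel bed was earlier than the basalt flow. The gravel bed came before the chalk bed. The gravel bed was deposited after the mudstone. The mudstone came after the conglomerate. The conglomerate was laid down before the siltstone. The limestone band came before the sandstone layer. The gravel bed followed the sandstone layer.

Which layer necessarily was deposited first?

The clay lens has a chain of constraints placing it before every other layer, so the clay lens must be first.

the clay lens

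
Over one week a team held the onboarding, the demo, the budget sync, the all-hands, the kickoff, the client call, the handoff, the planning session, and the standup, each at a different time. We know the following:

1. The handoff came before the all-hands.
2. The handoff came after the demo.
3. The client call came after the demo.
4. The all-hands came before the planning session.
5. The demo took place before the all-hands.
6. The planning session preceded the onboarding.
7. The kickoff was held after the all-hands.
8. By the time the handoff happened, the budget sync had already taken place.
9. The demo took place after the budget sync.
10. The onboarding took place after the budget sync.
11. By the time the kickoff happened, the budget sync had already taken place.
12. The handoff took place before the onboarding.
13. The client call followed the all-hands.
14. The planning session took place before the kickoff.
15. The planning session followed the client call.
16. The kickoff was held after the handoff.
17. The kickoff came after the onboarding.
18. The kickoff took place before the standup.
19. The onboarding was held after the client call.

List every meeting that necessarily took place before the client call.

Directly stated before the client call: the all-hands and the demo.
The budget sync reaches the client call via the budget sync → the demo → the client call.
The handoff reaches the client call via the handoff → the all-hands → the client call.

the all-hands, the budget sync, the demo, the handoff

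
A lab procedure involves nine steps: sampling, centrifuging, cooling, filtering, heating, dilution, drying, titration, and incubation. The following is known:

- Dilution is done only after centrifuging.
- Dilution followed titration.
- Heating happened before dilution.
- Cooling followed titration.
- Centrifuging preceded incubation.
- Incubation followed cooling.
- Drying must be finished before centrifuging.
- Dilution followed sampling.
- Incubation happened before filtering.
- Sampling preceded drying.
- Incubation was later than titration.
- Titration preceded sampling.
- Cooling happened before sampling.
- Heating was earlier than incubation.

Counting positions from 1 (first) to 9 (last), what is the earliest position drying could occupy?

4

Cooling, sampling, and titration must all come before drying — 3 forced predecessors.
Nothing else is forced ahead of drying, so its earliest slot is position 3 + 1 = 4.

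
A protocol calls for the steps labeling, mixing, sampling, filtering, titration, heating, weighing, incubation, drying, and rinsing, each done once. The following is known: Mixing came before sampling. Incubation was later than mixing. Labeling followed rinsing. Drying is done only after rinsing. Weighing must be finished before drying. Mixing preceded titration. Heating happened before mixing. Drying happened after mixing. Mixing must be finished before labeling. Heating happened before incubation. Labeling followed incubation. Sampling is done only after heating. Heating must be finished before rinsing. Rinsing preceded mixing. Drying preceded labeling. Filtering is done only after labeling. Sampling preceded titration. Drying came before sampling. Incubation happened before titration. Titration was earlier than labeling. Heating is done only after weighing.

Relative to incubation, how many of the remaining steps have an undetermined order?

Forced before incubation: heating, mixing, rinsing, and weighing; forced after incubation: filtering, labeling, and titration.
That leaves drying and sampling with no forced order relative to incubation — 2.

2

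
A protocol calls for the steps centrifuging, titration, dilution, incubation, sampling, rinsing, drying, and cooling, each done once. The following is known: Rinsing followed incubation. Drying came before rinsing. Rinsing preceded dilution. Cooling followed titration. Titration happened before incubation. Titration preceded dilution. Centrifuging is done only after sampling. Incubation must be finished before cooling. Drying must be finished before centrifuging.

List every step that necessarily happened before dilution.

Directly stated before dilution: rinsing and titration.
Drying reaches dilution via drying → rinsing → dilution.
Incubation reaches dilution via incubation → rinsing → dilution.
No chain forces centrifuging (or any of the others) ahead of dilution.

drying, incubation, rinsing, titration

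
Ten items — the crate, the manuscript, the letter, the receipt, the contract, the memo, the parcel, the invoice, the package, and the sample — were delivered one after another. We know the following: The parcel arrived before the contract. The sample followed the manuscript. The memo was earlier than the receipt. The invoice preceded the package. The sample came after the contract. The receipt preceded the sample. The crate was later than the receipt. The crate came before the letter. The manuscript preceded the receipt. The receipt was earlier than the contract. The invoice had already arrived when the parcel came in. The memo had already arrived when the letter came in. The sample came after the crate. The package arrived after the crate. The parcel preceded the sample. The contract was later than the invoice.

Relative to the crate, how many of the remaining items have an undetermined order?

Forced before the crate: the manuscript, the memo, and the receipt; forced after the crate: the letter, the package, and the sample.
That leaves the contract, the invoice, and the parcel with no forced order relative to the crate — 3.

3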